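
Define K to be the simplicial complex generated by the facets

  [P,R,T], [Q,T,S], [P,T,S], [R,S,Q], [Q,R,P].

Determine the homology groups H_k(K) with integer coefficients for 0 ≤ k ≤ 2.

H_0 = Z,  H_1 = Z,  H_2 = 0.

We work with the vertex ordering P < Q < R < S < T. The simplices of K, each written with vertices in increasing order, are:

  0-simplices (5): P, Q, R, S, T
  1-simplices (10): PQ, PR, PS, PT, QR, QS, QT, RS, RT, ST
  2-simplices (5): PQR, PRT, PST, QRS, QST

Hence C_0 ≅ Z^5, C_1 ≅ Z^10, C_2 ≅ Z^5.

The boundary map ∂_1: C_1 → C_0 maps an edge to its endpoints' difference, ∂[p,q] = q − p.
This gives a 5×10 integer matrix of rank 4; reducing to Smith normal form yields diagonal entries (1,1,1,1).

Boundary ∂_2: C_2 → C_1 sends each 2-simplex [p,q,r] to [q,r] − [p,r] + [p,q]. For instance
  ∂QRS = RS − QS + QR,
  ∂PRT = RT − PT + PR.
As a 10×5 matrix over Z this has rank 5, with invariant factors (1,1,1,1,1).

Reading off H_k = ker ∂_k / im ∂_{k+1}:

  H_0: rank C_0 − rank ∂_1 = 5 − 4 = 1, and the invariant factors of ∂_1 are all 1, so H_0 ≅ Z.
  H_1: rank ker ∂_1 − rank ∂_2 = (10 − 4) − 5 = 1, and the invariant factors of ∂_2 are all 1, so H_1 ≅ Z.
  H_2: rank ker ∂_2 − rank ∂_3 = (5 − 5) − 0 = 0, and there is no ∂_3, so H_2 ≅ 0.

As a check, the Euler characteristic is 5 − 10 + 5 = 0, which agrees with 1 − 1 + 0 = 0.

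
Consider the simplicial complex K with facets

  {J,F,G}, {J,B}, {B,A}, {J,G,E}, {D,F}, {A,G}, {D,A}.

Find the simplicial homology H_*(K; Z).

H_0 = Z,  H_1 = Z^2,  H_2 = 0.

Order the vertices as A < B < D < E < F < G < J. Listing each simplex with vertices in this order, K has dimension 2 with simplices:

  0-simplices (7): A, B, D, E, F, G, J
  1-simplices (10): AB, AD, AG, BJ, DF, EG, EJ, FG, FJ, GJ
  2-simplices (2): EGJ, FGJ

giving chain groups C_0 ≅ Z^7, C_1 ≅ Z^10, C_2 ≅ Z^2.

Boundary ∂_1: C_1 → C_0 is given by ∂[p,q] = [q] − [p].
The resulting 7×10 matrix has rank 6, and its Smith normal form has invariant factors (1,1,1,1,1,1).

The boundary map ∂_2: C_2 → C_1 maps a triangle to the signed sum of its edges. For instance
  ∂FGJ = GJ − FJ + FG,
  ∂EGJ = GJ − EJ + EG.
The resulting 10×2 matrix has rank 2, and its Smith normal form has invariant factors (1,1).

Now H_k = ker ∂_k / im ∂_{k+1}, so:

  H_0: rank C_0 − rank ∂_1 = 7 − 6 = 1, and the invariant factors of ∂_1 are all 1, so H_0 ≅ Z.
  H_1: rank ker ∂_1 − rank ∂_2 = (10 − 6) − 2 = 2, and the invariant factors of ∂_2 are all 1, so H_1 ≅ Z^2.
  H_2: rank ker ∂_2 − rank ∂_3 = (2 − 2) − 0 = 0, and there is no ∂_3, so H_2 ≅ 0.

As a check, the Euler characteristic is 7 − 10 + 2 = -1, which agrees with 1 − 2 + 0 = -1.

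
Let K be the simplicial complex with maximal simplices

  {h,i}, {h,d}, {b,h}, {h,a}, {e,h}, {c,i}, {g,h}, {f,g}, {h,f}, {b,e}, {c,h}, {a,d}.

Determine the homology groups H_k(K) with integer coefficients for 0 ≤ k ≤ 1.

H_0 ≅ Z,  H_1 ≅ Z^4.

Order the vertices as a < b < c < d < e < f < g < h < i. Listing each simplex with vertices in this order, K has dimension 1 with simplices:

  0-simplices (9): a, b, c, d, e, f, g, h, i
  1-simplices (12): ad, ah, be, bh, ch, ci, dh, eh, fg, fh, gh, hi

so the chain groups are C_0 ≅ Z^9, C_1 ≅ Z^12.

Boundary ∂_1: C_1 → C_0 maps an edge to its endpoints' difference, ∂[p,q] = q − p. For instance
  ∂fh = h − f.
The 9×12 boundary matrix has rank 8 and Smith normal form diag(1,1,1,1,1,1,1,1).

From H_k ≅ ker(∂_k) / im(∂_{k+1}) we obtain:

  H_0: rank C_0 − rank ∂_1 = 9 − 8 = 1, and the invariant factors of ∂_1 are all 1, so H_0 ≅ Z.
  H_1: rank ker ∂_1 − rank ∂_2 = (12 − 8) − 0 = 4, and there is no ∂_2, so H_1 ≅ Z^4.

As a check, the Euler characteristic is 9 − 12 = -3, which agrees with 1 − 4 = -3.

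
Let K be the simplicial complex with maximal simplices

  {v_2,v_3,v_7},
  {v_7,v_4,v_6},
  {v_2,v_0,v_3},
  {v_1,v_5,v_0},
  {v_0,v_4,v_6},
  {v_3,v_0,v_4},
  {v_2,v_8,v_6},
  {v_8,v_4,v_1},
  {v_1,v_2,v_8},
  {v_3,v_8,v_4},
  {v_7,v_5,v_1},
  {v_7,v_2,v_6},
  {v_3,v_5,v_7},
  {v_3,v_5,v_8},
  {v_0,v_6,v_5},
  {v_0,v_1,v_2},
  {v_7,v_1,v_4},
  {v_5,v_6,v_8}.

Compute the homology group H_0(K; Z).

H_0 = Z.

Fix the vertex order v_0 < v_1 < v_2 < v_3 < v_4 < v_5 < v_6 < v_7 < v_8 and write every simplex with vertices in increasing order. Then dim K = 2 and the simplices of K are:

  0-simplices (9): [v_0], [v_1], [v_2], [v_3], [v_4], [v_5], [v_6], [v_7], [v_8]
  1-simplices (27): (27 of them)
  2-simplices (18): (18 of them)

so the chain groups are C_0 ≅ Z^9, C_1 ≅ Z^27, C_2 ≅ Z^18.

Boundary ∂_1: C_1 → C_0 sends each edge [p,q] (with p < q) to q − p. For instance
  ∂[v_4,v_6] = [v_6] − [v_4].
This gives a 9×27 integer matrix of rank 8; reducing to Smith normal form yields diagonal entries (1,1,1,1,1,1,1,1).

The boundary map ∂_2: C_2 → C_1 sends each 2-simplex [p,q,r] to [q,r] − [p,r] + [p,q]. For instance
  ∂[v_1,v_2,v_8] = [v_2,v_8] − [v_1,v_8] + [v_1,v_2],
  ∂[v_2,v_6,v_7] = [v_6,v_7] − [v_2,v_7] + [v_2,v_6].
The resulting 27×18 matrix has rank 17, and its Smith normal form has invariant factors (1,1,1,1,1,1,1,1,1,1,1,1,1,1,1,1,1).

From H_k ≅ ker(∂_k) / im(∂_{k+1}) we obtain:

  H_0: rank C_0 − rank ∂_1 = 9 − 8 = 1, and the invariant factors of ∂_1 are all 1, so H_0 = Z.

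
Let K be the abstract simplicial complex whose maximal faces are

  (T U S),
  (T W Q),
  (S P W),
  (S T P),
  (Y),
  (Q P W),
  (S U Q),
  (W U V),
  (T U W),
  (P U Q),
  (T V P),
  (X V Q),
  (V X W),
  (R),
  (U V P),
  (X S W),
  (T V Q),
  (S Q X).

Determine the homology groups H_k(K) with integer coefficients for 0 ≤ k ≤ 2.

H_0 ≅ Z^3,  H_1 ≅ Z^2,  H_2 ≅ Z.

Take the total order P < Q < R < S < T < U < V < W < X < Y on the vertex set. Then K (dimension 2) consists of the simplices:

  0-simplices (10): P, Q, R, S, T, U, V, W, X, Y
  1-simplices (24): PQ, PS, PT, PU, PV, PW, QS, QT, QU, QV, QW, QX, ST, SU, SW, SX, TU, TV, TW, UV, UW, VW, VX, WX
  2-simplices (16): PQU, PQW, PST, PSW, PTV, PUV, QSU, QSX, QTV, QTW, QVX, STU, SWX, TUW, UVW, VWX

Hence C_0 ≅ Z^10, C_1 ≅ Z^24, C_2 ≅ Z^16.

∂_1: C_1 → C_0 sends each edge [p,q] (with p < q) to q − p. For instance
  ∂TW = W − T.
The resulting 10×24 matrix has rank 7, and its Smith normal form has invariant factors (1,1,1,1,1,1,1).

Boundary ∂_2: C_2 → C_1 maps a triangle to the signed sum of its edges. For instance
  ∂UVW = VW − UW + UV,
  ∂VWX = WX − VX + VW.
The 24×16 boundary matrix has rank 15 and Smith normal form diag(1,1,1,1,1,1,1,1,1,1,1,1,1,1,1).

From H_k ≅ ker(∂_k) / im(∂_{k+1}) we obtain:

  H_0: rank C_0 − rank ∂_1 = 10 − 7 = 3, and the invariant factors of ∂_1 are all 1, so H_0 = Z^3.
  H_1: rank ker ∂_1 − rank ∂_2 = (24 − 7) − 15 = 2, and the invariant factors of ∂_2 are all 1, so H_1 = Z^2.
  H_2: rank ker ∂_2 − rank ∂_3 = (16 − 15) − 0 = 1, and there is no ∂_3, so H_2 = Z.

As a check, the Euler characteristic is 10 − 24 + 16 = 2, which agrees with 3 − 2 + 1 = 2.
(K is a triangulation of the disjoint union of a set of 2 points and the torus T^2.)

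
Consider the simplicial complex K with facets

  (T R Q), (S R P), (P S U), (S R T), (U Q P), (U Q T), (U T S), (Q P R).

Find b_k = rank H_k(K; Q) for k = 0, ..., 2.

b_0 = 1, b_1 = 0, b_2 = 1.

Take the total order P < Q < R < S < T < U on the vertex set. Then K (dimension 2) consists of the simplices:

  0-simplices (6): P, Q, R, S, T, U
  1-simplices (12): PQ, PR, PS, PU, QR, QT, QU, RS, RT, ST, SU, TU
  2-simplices (8): PQR, PQU, PRS, PSU, QRT, QTU, RST, STU

giving chain groups C_0 ≅ Z^6, C_1 ≅ Z^12, C_2 ≅ Z^8.

Boundary ∂_1: C_1 → C_0 sends each edge [p,q] (with p < q) to q − p.
The resulting 6×12 matrix has rank 5, and its Smith normal form has invariant factors (1,1,1,1,1).

Boundary ∂_2: C_2 → C_1 sends each 2-simplex [p,q,r] to [q,r] − [p,r] + [p,q]. For instance
  ∂STU = TU − SU + ST,
  ∂PRS = RS − PS + PR.
This gives a 12×8 integer matrix of rank 7; reducing to Smith normal form yields diagonal entries (1,1,1,1,1,1,1).

Computing H_k = (kernel of ∂_k) / (image of ∂_{k+1}):

  H_0: rank C_0 − rank ∂_1 = 6 − 5 = 1, and the invariant factors of ∂_1 are all 1, so H_0 ≅ Z.
  H_1: rank ker ∂_1 − rank ∂_2 = (12 − 5) − 7 = 0, and the invariant factors of ∂_2 are all 1, so H_1 ≅ 0.
  H_2: rank ker ∂_2 − rank ∂_3 = (8 − 7) − 0 = 1, and there is no ∂_3, so H_2 ≅ Z.

Hence the Betti numbers are b_0 = 1, b_1 = 0, b_2 = 1.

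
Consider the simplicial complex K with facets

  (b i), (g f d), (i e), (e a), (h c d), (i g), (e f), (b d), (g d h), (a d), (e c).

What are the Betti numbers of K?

Fix the vertex order a < b < c < d < e < f < g < h < i and write every simplex with vertices in increasing order. Then dim K = 2 and the simplices of K are:

  0-simplices (9): a, b, c, d, e, f, g, h, i
  1-simplices (15): ad, ae, bd, bi, cd, ce, ch, df, dg, dh, ef, ei, fg, gh, gi
  2-simplices (3): cdh, dfg, dgh

giving chain groups C_0 ≅ Z^9, C_1 ≅ Z^15, C_2 ≅ Z^3.

Boundary ∂_1: C_1 → C_0 maps an edge to its endpoints' difference, ∂[p,q] = q − p. For instance
  ∂ef = f − e.
The resulting 9×15 matrix has rank 8, and its Smith normal form has invariant factors (1,1,1,1,1,1,1,1).

The boundary map ∂_2: C_2 → C_1 sends each 2-simplex [p,q,r] to [q,r] − [p,r] + [p,q]. For instance
  ∂cdh = dh − ch + cd,
  ∂dfg = fg − dg + df.
The 15×3 boundary matrix has rank 3 and Smith normal form diag(1,1,1).

Computing H_k = (kernel of ∂_k) / (image of ∂_{k+1}):

  H_0: rank C_0 − rank ∂_1 = 9 − 8 = 1, and the invariant factors of ∂_1 are all 1, so H_0 = Z.
  H_1: rank ker ∂_1 − rank ∂_2 = (15 − 8) − 3 = 4, and the invariant factors of ∂_2 are all 1, so H_1 = Z^4.
  H_2: rank ker ∂_2 − rank ∂_3 = (3 − 3) − 0 = 0, and there is no ∂_3, so H_2 = 0.

Hence the Betti numbers are b_0 = 1, b_1 = 4, b_2 = 0.

b_0 = 1, b_1 = 4, b_2 = 0.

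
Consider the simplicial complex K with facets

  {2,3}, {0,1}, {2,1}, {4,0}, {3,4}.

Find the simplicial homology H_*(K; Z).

H_0 = Z,  H_1 = Z.

Fix the vertex order 0 < 1 < 2 < 3 < 4 and write every simplex with vertices in increasing order. Then dim K = 1 and the simplices of K are:

  0-simplices (5): [0], [1], [2], [3], [4]
  1-simplices (5): [0,1], [0,4], [1,2], [2,3], [3,4]

Hence C_0 ≅ Z^5, C_1 ≅ Z^5.

∂_1: C_1 → C_0 maps an edge to its endpoints' difference, ∂[p,q] = q − p. For instance
  ∂[3,4] = [4] − [3].
As a 5×5 matrix over Z this has rank 4, with invariant factors (1,1,1,1).

From H_k ≅ ker(∂_k) / im(∂_{k+1}) we obtain:

  H_0: rank C_0 − rank ∂_1 = 5 − 4 = 1, and the invariant factors of ∂_1 are all 1, so H_0 ≅ Z.
  H_1: rank ker ∂_1 − rank ∂_2 = (5 − 4) − 0 = 1, and there is no ∂_2, so H_1 ≅ Z.

As a check, the Euler characteristic is 5 − 5 = 0, which agrees with 1 − 1 = 0.
(K is a triangulation of the circle S^1.)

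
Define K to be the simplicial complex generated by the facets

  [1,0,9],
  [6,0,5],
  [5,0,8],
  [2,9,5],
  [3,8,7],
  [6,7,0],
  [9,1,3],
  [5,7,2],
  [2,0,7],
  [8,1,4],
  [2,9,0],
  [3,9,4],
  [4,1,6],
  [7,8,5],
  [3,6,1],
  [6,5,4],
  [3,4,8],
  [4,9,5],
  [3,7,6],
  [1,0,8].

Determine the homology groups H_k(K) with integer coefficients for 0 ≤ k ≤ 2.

H_0 ≅ Z,  H_1 ≅ Z ⊕ Z/2,  H_2 = 0.

Fix the vertex order 0 < 1 < 2 < 3 < 4 < 5 < 6 < 7 < 8 < 9 and write every simplex with vertices in increasing order. Then dim K = 2 and the simplices of K are:

  0-simplices (10): [0], [1], [2], [3], [4], [5], [6], [7], [8], [9]
  1-simplices (30): (30 of them)
  2-simplices (20): (20 of them)

so the chain groups are C_0 ≅ Z^10, C_1 ≅ Z^30, C_2 ≅ Z^20.

Boundary ∂_1: C_1 → C_0 sends each edge [p,q] (with p < q) to q − p. For instance
  ∂[5,6] = [6] − [5].
The resulting 10×30 matrix has rank 9, and its Smith normal form has invariant factors (1,1,1,1,1,1,1,1,1).

The boundary map ∂_2: C_2 → C_1 maps a triangle to the signed sum of its edges. For instance
  ∂[1,3,9] = [3,9] − [1,9] + [1,3],
  ∂[1,3,6] = [3,6] − [1,6] + [1,3].
This gives a 30×20 integer matrix of rank 20; reducing to Smith normal form yields diagonal entries (1,1,1,1,1,1,1,1,1,1,1,1,1,1,1,1,1,1,1,2).

Now H_k = ker ∂_k / im ∂_{k+1}, so:

  H_0: rank C_0 − rank ∂_1 = 10 − 9 = 1, and the invariant factors of ∂_1 are all 1, so H_0 = Z.
  H_1: rank ker ∂_1 − rank ∂_2 = (30 − 9) − 20 = 1, and ∂_2 has invariant factor 2 > 1, so H_1 = Z ⊕ Z/2.
  H_2: rank ker ∂_2 − rank ∂_3 = (20 − 20) − 0 = 0, and there is no ∂_3, so H_2 = 0.

As a check, the Euler characteristic is 10 − 30 + 20 = 0, which agrees with 1 − 1 + 0 = 0.
(K is a triangulation of the Klein bottle.)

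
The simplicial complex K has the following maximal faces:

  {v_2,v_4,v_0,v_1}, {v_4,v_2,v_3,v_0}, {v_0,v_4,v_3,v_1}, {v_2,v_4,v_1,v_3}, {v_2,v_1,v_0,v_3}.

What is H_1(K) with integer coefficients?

We work with the vertex ordering v_0 < v_1 < v_2 < v_3 < v_4. The simplices of K, each written with vertices in increasing order, are:

  0-simplices (5): [v_0], [v_1], [v_2], [v_3], [v_4]
  1-simplices (10): [v_0,v_1], [v_0,v_2], [v_0,v_3], [v_0,v_4], [v_1,v_2], [v_1,v_3], [v_1,v_4], [v_2,v_3], [v_2,v_4], [v_3,v_4]
  2-simplices (10): [v_0,v_1,v_2], [v_0,v_1,v_3], [v_0,v_1,v_4], [v_0,v_2,v_3], [v_0,v_2,v_4], [v_0,v_3,v_4], [v_1,v_2,v_3], [v_1,v_2,v_4], [v_1,v_3,v_4], [v_2,v_3,v_4]
  3-simplices (5): [v_0,v_1,v_2,v_3], [v_0,v_1,v_2,v_4], [v_0,v_1,v_3,v_4], [v_0,v_2,v_3,v_4], [v_1,v_2,v_3,v_4]

Hence C_0 ≅ Z^5, C_1 ≅ Z^10, C_2 ≅ Z^10, C_3 ≅ Z^5.

Boundary ∂_1: C_1 → C_0 is given by ∂[p,q] = [q] − [p]. For instance
  ∂[v_1,v_3] = [v_3] − [v_1].
As a 5×10 matrix over Z this has rank 4, with invariant factors (1,1,1,1).

∂_2: C_2 → C_1 sends each 2-simplex [p,q,r] to [q,r] − [p,r] + [p,q]. For instance
  ∂[v_0,v_3,v_4] = [v_3,v_4] − [v_0,v_4] + [v_0,v_3],
  ∂[v_0,v_2,v_4] = [v_2,v_4] − [v_0,v_4] + [v_0,v_2].
As a 10×10 matrix over Z this has rank 6, with invariant factors (1,1,1,1,1,1).

Boundary ∂_3: C_3 → C_2 sends each 3-simplex σ to the alternating sum Σ_i (−1)^i (σ with its i-th vertex removed). For instance
  ∂[v_0,v_1,v_3,v_4] = [v_1,v_3,v_4] − [v_0,v_3,v_4] + [v_0,v_1,v_4] − [v_0,v_1,v_3],
  ∂[v_0,v_1,v_2,v_3] = [v_1,v_2,v_3] − [v_0,v_2,v_3] + [v_0,v_1,v_3] − [v_0,v_1,v_2].
As a 10×5 matrix over Z this has rank 4, with invariant factors (1,1,1,1).

From H_k ≅ ker(∂_k) / im(∂_{k+1}) we obtain:

  H_1: rank ker ∂_1 − rank ∂_2 = (10 − 4) − 6 = 0, and the invariant factors of ∂_2 are all 1, so H_1 = 0.

(K is a triangulation of the 3-sphere S^3.)

H_1 = 0.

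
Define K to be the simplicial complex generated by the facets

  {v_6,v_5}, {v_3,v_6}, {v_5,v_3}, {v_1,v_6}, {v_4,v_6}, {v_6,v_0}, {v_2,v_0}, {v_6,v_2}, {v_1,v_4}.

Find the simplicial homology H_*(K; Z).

Order the vertices as v_0 < v_1 < v_2 < v_3 < v_4 < v_5 < v_6. Listing each simplex with vertices in this order, K has dimension 1 with simplices:

  0-simplices (7): [v_0], [v_1], [v_2], [v_3], [v_4], [v_5], [v_6]
  1-simplices (9): [v_0,v_2], [v_0,v_6], [v_1,v_4], [v_1,v_6], [v_2,v_6], [v_3,v_5], [v_3,v_6], [v_4,v_6], [v_5,v_6]

Hence C_0 ≅ Z^7, C_1 ≅ Z^9.

Boundary ∂_1: C_1 → C_0 sends each edge [p,q] (with p < q) to q − p.
The 7×9 boundary matrix has rank 6 and Smith normal form diag(1,1,1,1,1,1).

Computing H_k = (kernel of ∂_k) / (image of ∂_{k+1}):

  H_0: rank C_0 − rank ∂_1 = 7 − 6 = 1, and the invariant factors of ∂_1 are all 1, so H_0 = Z.
  H_1: rank ker ∂_1 − rank ∂_2 = (9 − 6) − 0 = 3, and there is no ∂_2, so H_1 = Z^3.

H_0 = Z,  H_1 = Z^3.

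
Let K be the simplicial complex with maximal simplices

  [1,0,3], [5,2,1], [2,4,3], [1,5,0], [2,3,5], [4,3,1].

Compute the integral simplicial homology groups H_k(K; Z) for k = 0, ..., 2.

H_0 = Z,  H_1 = Z,  H_2 = 0.

Order the vertices as 0 < 1 < 2 < 3 < 4 < 5. Listing each simplex with vertices in this order, K has dimension 2 with simplices:

  0-simplices (6): [0], [1], [2], [3], [4], [5]
  1-simplices (12): [0,1], [0,3], [0,5], [1,2], [1,3], [1,4], [1,5], [2,3], [2,4], [2,5], [3,4], [3,5]
  2-simplices (6): [0,1,3], [0,1,5], [1,2,5], [1,3,4], [2,3,4], [2,3,5]

Hence C_0 ≅ Z^6, C_1 ≅ Z^12, C_2 ≅ Z^6.

∂_1: C_1 → C_0 maps an edge to its endpoints' difference, ∂[p,q] = q − p.
The resulting 6×12 matrix has rank 5, and its Smith normal form has invariant factors (1,1,1,1,1).

∂_2: C_2 → C_1 acts by ∂[p,q,r] = [q,r] − [p,r] + [p,q]. For instance
  ∂[0,1,5] = [1,5] − [0,5] + [0,1],
  ∂[2,3,4] = [3,4] − [2,4] + [2,3].
The resulting 12×6 matrix has rank 6, and its Smith normal form has invariant factors (1,1,1,1,1,1).

From H_k ≅ ker(∂_k) / im(∂_{k+1}) we obtain:

  H_0: rank C_0 − rank ∂_1 = 6 − 5 = 1, and the invariant factors of ∂_1 are all 1, so H_0 ≅ Z.
  H_1: rank ker ∂_1 − rank ∂_2 = (12 − 5) − 6 = 1, and the invariant factors of ∂_2 are all 1, so H_1 ≅ Z.
  H_2: rank ker ∂_2 − rank ∂_3 = (6 − 6) − 0 = 0, and there is no ∂_3, so H_2 ≅ 0.

As a check, the Euler characteristic is 6 − 12 + 6 = 0, which agrees with 1 − 1 + 0 = 0.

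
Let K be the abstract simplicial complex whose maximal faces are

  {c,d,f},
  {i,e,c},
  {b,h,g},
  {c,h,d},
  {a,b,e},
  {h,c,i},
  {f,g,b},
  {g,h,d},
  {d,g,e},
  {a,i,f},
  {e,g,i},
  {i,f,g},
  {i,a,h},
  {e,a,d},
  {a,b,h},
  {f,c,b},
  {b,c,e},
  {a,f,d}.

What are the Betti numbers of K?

We work with the vertex ordering a < b < c < d < e < f < g < h < i. The simplices of K, each written with vertices in increasing order, are:

  0-simplices (9): a, b, c, d, e, f, g, h, i
  1-simplices (27): ab, ad, ae, af, ah, ai, bc, be, bf, bg, bh, cd, ce, cf, ch, ci, de, df, dg, dh, eg, ei, fg, fi, gh, gi, hi
  2-simplices (18): abe, abh, ade, adf, afi, ahi, bce, bcf, bfg, bgh, cdf, cdh, cei, chi, deg, dgh, egi, fgi

so the chain groups are C_0 ≅ Z^9, C_1 ≅ Z^27, C_2 ≅ Z^18.

The boundary map ∂_1: C_1 → C_0 is given by ∂[p,q] = [q] − [p]. For instance
  ∂ah = h − a.
As a 9×27 matrix over Z this has rank 8, with invariant factors (1,1,1,1,1,1,1,1).

The boundary map ∂_2: C_2 → C_1 acts by ∂[p,q,r] = [q,r] − [p,r] + [p,q]. For instance
  ∂cei = ei − ci + ce,
  ∂ade = de − ae + ad.
As a 27×18 matrix over Z this has rank 17, with invariant factors (1,1,1,1,1,1,1,1,1,1,1,1,1,1,1,1,1).

Reading off H_k = ker ∂_k / im ∂_{k+1}:

  H_0: rank C_0 − rank ∂_1 = 9 − 8 = 1, and the invariant factors of ∂_1 are all 1, so H_0 = Z.
  H_1: rank ker ∂_1 − rank ∂_2 = (27 − 8) − 17 = 2, and the invariant factors of ∂_2 are all 1, so H_1 = Z^2.
  H_2: rank ker ∂_2 − rank ∂_3 = (18 − 17) − 0 = 1, and there is no ∂_3, so H_2 = Z.

Hence the Betti numbers are b_0 = 1, b_1 = 2, b_2 = 1.

b_0 = 1, b_1 = 2, b_2 = 1.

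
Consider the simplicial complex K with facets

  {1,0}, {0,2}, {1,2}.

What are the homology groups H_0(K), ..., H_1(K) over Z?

Fix the vertex order 0 < 1 < 2 and write every simplex with vertices in increasing order. Then dim K = 1 and the simplices of K are:

  0-simplices (3): [0], [1], [2]
  1-simplices (3): [0,1], [0,2], [1,2]

Hence C_0 ≅ Z^3, C_1 ≅ Z^3.

∂_1: C_1 → C_0 is given by ∂[p,q] = [q] − [p]. For instance
  ∂[0,2] = [2] − [0].
The resulting 3×3 matrix has rank 2, and its Smith normal form has invariant factors (1,1).

Reading off H_k = ker ∂_k / im ∂_{k+1}:

  H_0: rank C_0 − rank ∂_1 = 3 − 2 = 1, and the invariant factors of ∂_1 are all 1, so H_0 ≅ Z.
  H_1: rank ker ∂_1 − rank ∂_2 = (3 − 2) − 0 = 1, and there is no ∂_2, so H_1 ≅ Z.

H_0 = Z,  H_1 = Z.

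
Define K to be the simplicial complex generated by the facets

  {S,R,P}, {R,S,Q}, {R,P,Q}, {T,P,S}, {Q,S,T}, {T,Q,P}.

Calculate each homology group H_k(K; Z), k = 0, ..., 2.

H_0 = Z,  H_1 = 0,  H_2 = Z.

K has 5 vertices, 9 edges, 6 triangles.
rank ∂_0 = 0, rank ∂_1 = 4 ⇒ b_0 = 5 − 0 − 4 = 1; all invariant factors of ∂_1 are 1 so no torsion. So H_0 = Z.
rank ∂_1 = 4, rank ∂_2 = 5 ⇒ b_1 = 9 − 4 − 5 = 0; all invariant factors of ∂_2 are 1 so no torsion. So H_1 = 0.
rank ∂_2 = 5, rank ∂_3 = 0 ⇒ b_2 = 6 − 5 − 0 = 1. So H_2 = Z.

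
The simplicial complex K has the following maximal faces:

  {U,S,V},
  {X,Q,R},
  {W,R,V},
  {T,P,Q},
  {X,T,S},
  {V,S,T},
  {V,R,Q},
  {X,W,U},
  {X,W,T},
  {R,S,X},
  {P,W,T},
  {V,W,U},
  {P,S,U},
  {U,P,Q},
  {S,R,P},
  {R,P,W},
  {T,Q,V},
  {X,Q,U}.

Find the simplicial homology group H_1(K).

Fix the vertex order P < Q < R < S < T < U < V < W < X and write every simplex with vertices in increasing order. Then dim K = 2 and the simplices of K are:

  0-simplices (9): P, Q, R, S, T, U, V, W, X
  1-simplices (27): PQ, PR, PS, PT, PU, PW, QR, QT, QU, QV, QX, RS, RV, RW, RX, ST, SU, SV, SX, TV, TW, TX, UV, UW, UX, VW, WX
  2-simplices (18): PQT, PQU, PRS, PRW, PSU, PTW, QRV, QRX, QTV, QUX, RSX, RVW, STV, STX, SUV, TWX, UVW, UWX

giving chain groups C_0 ≅ Z^9, C_1 ≅ Z^27, C_2 ≅ Z^18.

The boundary map ∂_1: C_1 → C_0 is given by ∂[p,q] = [q] − [p]. For instance
  ∂QU = U − Q.
The 9×27 boundary matrix has rank 8 and Smith normal form diag(1,1,1,1,1,1,1,1).

The boundary map ∂_2: C_2 → C_1 sends each 2-simplex [p,q,r] to [q,r] − [p,r] + [p,q]. For instance
  ∂PQU = QU − PU + PQ,
  ∂UWX = WX − UX + UW.
The 27×18 boundary matrix has rank 17 and Smith normal form diag(1,1,1,1,1,1,1,1,1,1,1,1,1,1,1,1,1).

Computing H_k = (kernel of ∂_k) / (image of ∂_{k+1}):

  H_1: rank ker ∂_1 − rank ∂_2 = (27 − 8) − 17 = 2, and the invariant factors of ∂_2 are all 1, so H_1 ≅ Z^2.

(K is a triangulation of the torus T^2.)

H_1 ≅ Z^2.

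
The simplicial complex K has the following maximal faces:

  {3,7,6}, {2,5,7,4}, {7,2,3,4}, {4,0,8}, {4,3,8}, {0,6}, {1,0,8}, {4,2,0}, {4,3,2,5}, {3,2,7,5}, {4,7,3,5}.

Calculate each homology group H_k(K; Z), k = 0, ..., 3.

H_0 ≅ Z,  H_1 ≅ Z,  H_2 = 0,  H_3 ≅ Z.

Fix the vertex order 0 < 1 < 2 < 3 < 4 < 5 < 6 < 7 < 8 and write every simplex with vertices in increasing order. Then dim K = 3 and the simplices of K are:

  0-simplices (9): [0], [1], [2], [3], [4], [5], [6], [7], [8]
  1-simplices (20): [0,1], [0,2], [0,4], [0,6], [0,8], [1,8], [2,3], [2,4], [2,5], [2,7], [3,4], [3,5], [3,6], [3,7], [3,8], [4,5], [4,7], [4,8], [5,7], [6,7]
  2-simplices (15): [0,1,8], [0,2,4], [0,4,8], [2,3,4], [2,3,5], [2,3,7], [2,4,5], [2,4,7], [2,5,7], [3,4,5], [3,4,7], [3,4,8], [3,5,7], [3,6,7], [4,5,7]
  3-simplices (5): [2,3,4,5], [2,3,4,7], [2,3,5,7], [2,4,5,7], [3,4,5,7]

so the chain groups are C_0 ≅ Z^9, C_1 ≅ Z^20, C_2 ≅ Z^15, C_3 ≅ Z^5.

The boundary map ∂_1: C_1 → C_0 sends each edge [p,q] (with p < q) to q − p.
This gives a 9×20 integer matrix of rank 8; reducing to Smith normal form yields diagonal entries (1,1,1,1,1,1,1,1).

∂_2: C_2 → C_1 acts by ∂[p,q,r] = [q,r] − [p,r] + [p,q]. For instance
  ∂[3,4,5] = [4,5] − [3,5] + [3,4],
  ∂[4,5,7] = [5,7] − [4,7] + [4,5].
The 20×15 boundary matrix has rank 11 and Smith normal form diag(1,1,1,1,1,1,1,1,1,1,1).

Boundary ∂_3: C_3 → C_2 sends each 3-simplex σ to the alternating sum Σ_i (−1)^i (σ with its i-th vertex removed). For instance
  ∂[2,3,4,5] = [3,4,5] − [2,4,5] + [2,3,5] − [2,3,4],
  ∂[2,3,4,7] = [3,4,7] − [2,4,7] + [2,3,7] − [2,3,4].
This gives a 15×5 integer matrix of rank 4; reducing to Smith normal form yields diagonal entries (1,1,1,1).

From H_k ≅ ker(∂_k) / im(∂_{k+1}) we obtain:

  H_0: rank C_0 − rank ∂_1 = 9 − 8 = 1, and the invariant factors of ∂_1 are all 1, so H_0 ≅ Z.
  H_1: rank ker ∂_1 − rank ∂_2 = (20 − 8) − 11 = 1, and the invariant factors of ∂_2 are all 1, so H_1 ≅ Z.
  H_2: rank ker ∂_2 − rank ∂_3 = (15 − 11) − 4 = 0, and the invariant factors of ∂_3 are all 1, so H_2 ≅ 0.
  H_3: rank ker ∂_3 − rank ∂_4 = (5 − 4) − 0 = 1, and there is no ∂_4, so H_3 ≅ Z.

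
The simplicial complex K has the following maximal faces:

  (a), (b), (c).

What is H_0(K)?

Order the vertices as a < b < c. Listing each simplex with vertices in this order, K has dimension 0 with simplices:

  0-simplices (3): a, b, c

so the chain groups are C_0 ≅ Z^3.

Reading off H_k = ker ∂_k / im ∂_{k+1}:

  H_0: rank C_0 − rank ∂_1 = 3 − 0 = 3, and there is no ∂_1, so H_0 = Z^3.

H_0 ≅ Z^3.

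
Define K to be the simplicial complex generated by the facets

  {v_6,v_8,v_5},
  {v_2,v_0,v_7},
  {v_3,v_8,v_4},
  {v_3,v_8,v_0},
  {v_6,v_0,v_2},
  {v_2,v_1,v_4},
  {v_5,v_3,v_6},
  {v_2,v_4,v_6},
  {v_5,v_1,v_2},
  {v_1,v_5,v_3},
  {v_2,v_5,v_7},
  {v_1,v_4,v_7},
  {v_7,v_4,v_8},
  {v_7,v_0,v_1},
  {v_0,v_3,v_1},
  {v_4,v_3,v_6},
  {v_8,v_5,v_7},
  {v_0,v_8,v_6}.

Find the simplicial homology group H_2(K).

Order the vertices as v_0 < v_1 < v_2 < v_3 < v_4 < v_5 < v_6 < v_7 < v_8. Listing each simplex with vertices in this order, K has dimension 2 with simplices:

  0-simplices (9): [v_0], [v_1], [v_2], [v_3], [v_4], [v_5], [v_6], [v_7], [v_8]
  1-simplices (27): (27 of them)
  2-simplices (18): (18 of them)

giving chain groups C_0 ≅ Z^9, C_1 ≅ Z^27, C_2 ≅ Z^18.

Boundary ∂_1: C_1 → C_0 sends each edge [p,q] (with p < q) to q − p. For instance
  ∂[v_5,v_7] = [v_7] − [v_5].
The resulting 9×27 matrix has rank 8, and its Smith normal form has invariant factors (1,1,1,1,1,1,1,1).

∂_2: C_2 → C_1 sends each 2-simplex [p,q,r] to [q,r] − [p,r] + [p,q]. For instance
  ∂[v_1,v_4,v_7] = [v_4,v_7] − [v_1,v_7] + [v_1,v_4],
  ∂[v_1,v_2,v_5] = [v_2,v_5] − [v_1,v_5] + [v_1,v_2].
The resulting 27×18 matrix has rank 18, and its Smith normal form has invariant factors (1,1,1,1,1,1,1,1,1,1,1,1,1,1,1,1,1,2).

Now H_k = ker ∂_k / im ∂_{k+1}, so:

  H_2: rank ker ∂_2 − rank ∂_3 = (18 − 18) − 0 = 0, and there is no ∂_3, so H_2 = 0.

H_2 ≅ 0.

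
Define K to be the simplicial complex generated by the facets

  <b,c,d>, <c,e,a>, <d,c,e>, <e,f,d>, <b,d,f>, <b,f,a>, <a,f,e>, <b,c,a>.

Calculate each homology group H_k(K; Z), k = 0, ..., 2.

Take the total order a < b < c < d < e < f on the vertex set. Then K (dimension 2) consists of the simplices:

  0-simplices (6): a, b, c, d, e, f
  1-simplices (12): ab, ac, ae, af, bc, bd, bf, cd, ce, de, df, ef
  2-simplices (8): abc, abf, ace, aef, bcd, bdf, cde, def

giving chain groups C_0 ≅ Z^6, C_1 ≅ Z^12, C_2 ≅ Z^8.

Boundary ∂_1: C_1 → C_0 is given by ∂[p,q] = [q] − [p]. For instance
  ∂bd = d − b.
The resulting 6×12 matrix has rank 5, and its Smith normal form has invariant factors (1,1,1,1,1).

Boundary ∂_2: C_2 → C_1 maps a triangle to the signed sum of its edges. For instance
  ∂bdf = df − bf + bd,
  ∂abc = bc − ac + ab.
The 12×8 boundary matrix has rank 7 and Smith normal form diag(1,1,1,1,1,1,1).

From H_k ≅ ker(∂_k) / im(∂_{k+1}) we obtain:

  H_0: rank C_0 − rank ∂_1 = 6 − 5 = 1, and the invariant factors of ∂_1 are all 1, so H_0 = Z.
  H_1: rank ker ∂_1 − rank ∂_2 = (12 − 5) − 7 = 0, and the invariant factors of ∂_2 are all 1, so H_1 = 0.
  H_2: rank ker ∂_2 − rank ∂_3 = (8 − 7) − 0 = 1, and there is no ∂_3, so H_2 = Z.

As a check, the Euler characteristic is 6 − 12 + 8 = 2, which agrees with 1 − 0 + 1 = 2.

H_0 = Z,  H_1 = 0,  H_2 = Z.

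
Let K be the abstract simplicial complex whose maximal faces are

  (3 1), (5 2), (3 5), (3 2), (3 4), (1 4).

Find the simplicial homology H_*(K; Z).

Fix the vertex order 1 < 2 < 3 < 4 < 5 and write every simplex with vertices in increasing order. Then dim K = 1 and the simplices of K are:

  0-simplices (5): [1], [2], [3], [4], [5]
  1-simplices (6): [1,3], [1,4], [2,3], [2,5], [3,4], [3,5]

Hence C_0 ≅ Z^5, C_1 ≅ Z^6.

The boundary map ∂_1: C_1 → C_0 is given by ∂[p,q] = [q] − [p]. For instance
  ∂[1,4] = [4] − [1].
The 5×6 boundary matrix has rank 4 and Smith normal form diag(1,1,1,1).

Now H_k = ker ∂_k / im ∂_{k+1}, so:

  H_0: rank C_0 − rank ∂_1 = 5 − 4 = 1, and the invariant factors of ∂_1 are all 1, so H_0 ≅ Z.
  H_1: rank ker ∂_1 − rank ∂_2 = (6 − 4) − 0 = 2, and there is no ∂_2, so H_1 ≅ Z^2.

H_0 ≅ Z,  H_1 ≅ Z^2.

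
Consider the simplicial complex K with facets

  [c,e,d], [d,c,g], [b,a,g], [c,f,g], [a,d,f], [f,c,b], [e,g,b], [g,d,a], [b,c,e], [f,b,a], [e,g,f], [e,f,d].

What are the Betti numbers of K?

Fix the vertex order a < b < c < d < e < f < g and write every simplex with vertices in increasing order. Then dim K = 2 and the simplices of K are:

  0-simplices (7): a, b, c, d, e, f, g
  1-simplices (18): ab, ad, af, ag, bc, be, bf, bg, cd, ce, cf, cg, de, df, dg, ef, eg, fg
  2-simplices (12): abf, abg, adf, adg, bce, bcf, beg, cde, cdg, cfg, def, efg

so the chain groups are C_0 ≅ Z^7, C_1 ≅ Z^18, C_2 ≅ Z^12.

Boundary ∂_1: C_1 → C_0 is given by ∂[p,q] = [q] − [p]. For instance
  ∂af = f − a.
The 7×18 boundary matrix has rank 6 and Smith normal form diag(1,1,1,1,1,1).

The boundary map ∂_2: C_2 → C_1 sends each 2-simplex [p,q,r] to [q,r] − [p,r] + [p,q]. For instance
  ∂efg = fg − eg + ef,
  ∂def = ef − df + de.
The 18×12 boundary matrix has rank 12 and Smith normal form diag(1,1,1,1,1,1,1,1,1,1,1,2).

Now H_k = ker ∂_k / im ∂_{k+1}, so:

  H_0: rank C_0 − rank ∂_1 = 7 − 6 = 1, and the invariant factors of ∂_1 are all 1, so H_0 = Z.
  H_1: rank ker ∂_1 − rank ∂_2 = (18 − 6) − 12 = 0, and ∂_2 has invariant factor 2 > 1, so H_1 = Z/2.
  H_2: rank ker ∂_2 − rank ∂_3 = (12 − 12) − 0 = 0, and there is no ∂_3, so H_2 = 0.

As a check, the Euler characteristic is 7 − 18 + 12 = 1, which agrees with 1 − 0 + 0 = 1.
(K is a triangulation of the real projective plane RP^2.)

Hence the Betti numbers are b_0 = 1, b_1 = 0, b_2 = 0.

b_0 = 1, b_1 = 0, b_2 = 0.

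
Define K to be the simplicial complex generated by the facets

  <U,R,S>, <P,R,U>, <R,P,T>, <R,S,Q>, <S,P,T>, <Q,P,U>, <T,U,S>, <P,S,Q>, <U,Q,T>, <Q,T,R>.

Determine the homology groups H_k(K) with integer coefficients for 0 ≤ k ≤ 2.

Take the total order P < Q < R < S < T < U on the vertex set. Then K (dimension 2) consists of the simplices:

  0-simplices (6): P, Q, R, S, T, U
  1-simplices (15): PQ, PR, PS, PT, PU, QR, QS, QT, QU, RS, RT, RU, ST, SU, TU
  2-simplices (10): PQS, PQU, PRT, PRU, PST, QRS, QRT, QTU, RSU, STU

giving chain groups C_0 ≅ Z^6, C_1 ≅ Z^15, C_2 ≅ Z^10.

∂_1: C_1 → C_0 is given by ∂[p,q] = [q] − [p]. For instance
  ∂ST = T − S.
As a 6×15 matrix over Z this has rank 5, with invariant factors (1,1,1,1,1).

The boundary map ∂_2: C_2 → C_1 acts by ∂[p,q,r] = [q,r] − [p,r] + [p,q]. For instance
  ∂QRS = RS − QS + QR,
  ∂QTU = TU − QU + QT.
The resulting 15×10 matrix has rank 10, and its Smith normal form has invariant factors (1,1,1,1,1,1,1,1,1,2).

Computing H_k = (kernel of ∂_k) / (image of ∂_{k+1}):

  H_0: rank C_0 − rank ∂_1 = 6 − 5 = 1, and the invariant factors of ∂_1 are all 1, so H_0 = Z.
  H_1: rank ker ∂_1 − rank ∂_2 = (15 − 5) − 10 = 0, and ∂_2 has invariant factor 2 > 1, so H_1 = Z/2.
  H_2: rank ker ∂_2 − rank ∂_3 = (10 − 10) − 0 = 0, and there is no ∂_3, so H_2 = 0.

As a check, the Euler characteristic is 6 − 15 + 10 = 1, which agrees with 1 − 0 + 0 = 1.

H_0 ≅ Z,  H_1 ≅ Z/2,  H_2 = 0.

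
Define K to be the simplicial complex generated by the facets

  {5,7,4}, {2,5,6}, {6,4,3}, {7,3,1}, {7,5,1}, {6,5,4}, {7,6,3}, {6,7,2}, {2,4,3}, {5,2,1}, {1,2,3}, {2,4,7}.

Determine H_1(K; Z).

H_1 ≅ Z/2.

Take the total order 1 < 2 < 3 < 4 < 5 < 6 < 7 on the vertex set. Then K (dimension 2) consists of the simplices:

  0-simplices (7): [1], [2], [3], [4], [5], [6], [7]
  1-simplices (18): [1,2], [1,3], [1,5], [1,7], [2,3], [2,4], [2,5], [2,6], [2,7], [3,4], [3,6], [3,7], [4,5], [4,6], [4,7], [5,6], [5,7], [6,7]
  2-simplices (12): [1,2,3], [1,2,5], [1,3,7], [1,5,7], [2,3,4], [2,4,7], [2,5,6], [2,6,7], [3,4,6], [3,6,7], [4,5,6], [4,5,7]

Hence C_0 ≅ Z^7, C_1 ≅ Z^18, C_2 ≅ Z^12.

The boundary map ∂_1: C_1 → C_0 maps an edge to its endpoints' difference, ∂[p,q] = q − p.
As a 7×18 matrix over Z this has rank 6, with invariant factors (1,1,1,1,1,1).

∂_2: C_2 → C_1 maps a triangle to the signed sum of its edges. For instance
  ∂[2,4,7] = [4,7] − [2,7] + [2,4],
  ∂[2,6,7] = [6,7] − [2,7] + [2,6].
As a 18×12 matrix over Z this has rank 12, with invariant factors (1,1,1,1,1,1,1,1,1,1,1,2).

Reading off H_k = ker ∂_k / im ∂_{k+1}:

  H_1: rank ker ∂_1 − rank ∂_2 = (18 − 6) − 12 = 0, and ∂_2 has invariant factor 2 > 1, so H_1 ≅ Z/2.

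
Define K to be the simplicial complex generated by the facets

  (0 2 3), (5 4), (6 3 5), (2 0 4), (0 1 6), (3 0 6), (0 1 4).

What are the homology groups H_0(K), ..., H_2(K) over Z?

H_0 ≅ Z,  H_1 ≅ Z,  H_2 = 0.

K has 7 vertices, 13 edges, 6 triangles.
rank ∂_0 = 0, rank ∂_1 = 6 ⇒ b_0 = 7 − 0 − 6 = 1; all invariant factors of ∂_1 are 1 so no torsion. So H_0 = Z.
rank ∂_1 = 6, rank ∂_2 = 6 ⇒ b_1 = 13 − 6 − 6 = 1; all invariant factors of ∂_2 are 1 so no torsion. So H_1 = Z.
rank ∂_2 = 6, rank ∂_3 = 0 ⇒ b_2 = 6 − 6 − 0 = 0. So H_2 = 0.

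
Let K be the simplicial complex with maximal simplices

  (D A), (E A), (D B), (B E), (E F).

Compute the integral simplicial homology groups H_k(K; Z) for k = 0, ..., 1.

H_0 = Z,  H_1 = Z.

K has 5 vertices, 5 edges.
rank ∂_0 = 0, rank ∂_1 = 4 ⇒ b_0 = 5 − 0 − 4 = 1; all invariant factors of ∂_1 are 1 so no torsion. So H_0 ≅ Z.
rank ∂_1 = 4, rank ∂_2 = 0 ⇒ b_1 = 5 − 4 − 0 = 1. So H_1 ≅ Z.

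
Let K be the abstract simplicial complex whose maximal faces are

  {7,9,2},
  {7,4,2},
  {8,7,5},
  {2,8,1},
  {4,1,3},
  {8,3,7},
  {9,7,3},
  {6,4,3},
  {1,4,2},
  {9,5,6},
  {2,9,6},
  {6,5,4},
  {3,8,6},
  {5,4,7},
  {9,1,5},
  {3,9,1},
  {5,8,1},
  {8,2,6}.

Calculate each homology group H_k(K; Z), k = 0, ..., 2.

H_0 ≅ Z,  H_1 ≅ Z^2,  H_2 ≅ Z.

Take the total order 1 < 2 < 3 < 4 < 5 < 6 < 7 < 8 < 9 on the vertex set. Then K (dimension 2) consists of the simplices:

  0-simplices (9): [1], [2], [3], [4], [5], [6], [7], [8], [9]
  1-simplices (27): (27 of them)
  2-simplices (18): [1,2,4], [1,2,8], [1,3,4], [1,3,9], [1,5,8], [1,5,9], [2,4,7], [2,6,8], [2,6,9], [2,7,9], [3,4,6], [3,6,8], [3,7,8], [3,7,9], [4,5,6], [4,5,7], [5,6,9], [5,7,8]

Hence C_0 ≅ Z^9, C_1 ≅ Z^27, C_2 ≅ Z^18.

Boundary ∂_1: C_1 → C_0 is given by ∂[p,q] = [q] − [p]. For instance
  ∂[3,9] = [9] − [3].
This gives a 9×27 integer matrix of rank 8; reducing to Smith normal form yields diagonal entries (1,1,1,1,1,1,1,1).

The boundary map ∂_2: C_2 → C_1 sends each 2-simplex [p,q,r] to [q,r] − [p,r] + [p,q]. For instance
  ∂[1,2,8] = [2,8] − [1,8] + [1,2],
  ∂[1,5,8] = [5,8] − [1,8] + [1,5].
The 27×18 boundary matrix has rank 17 and Smith normal form diag(1,1,1,1,1,1,1,1,1,1,1,1,1,1,1,1,1).

Now H_k = ker ∂_k / im ∂_{k+1}, so:

  H_0: rank C_0 − rank ∂_1 = 9 − 8 = 1, and the invariant factors of ∂_1 are all 1, so H_0 ≅ Z.
  H_1: rank ker ∂_1 − rank ∂_2 = (27 − 8) − 17 = 2, and the invariant factors of ∂_2 are all 1, so H_1 ≅ Z^2.
  H_2: rank ker ∂_2 − rank ∂_3 = (18 − 17) − 0 = 1, and there is no ∂_3, so H_2 ≅ Z.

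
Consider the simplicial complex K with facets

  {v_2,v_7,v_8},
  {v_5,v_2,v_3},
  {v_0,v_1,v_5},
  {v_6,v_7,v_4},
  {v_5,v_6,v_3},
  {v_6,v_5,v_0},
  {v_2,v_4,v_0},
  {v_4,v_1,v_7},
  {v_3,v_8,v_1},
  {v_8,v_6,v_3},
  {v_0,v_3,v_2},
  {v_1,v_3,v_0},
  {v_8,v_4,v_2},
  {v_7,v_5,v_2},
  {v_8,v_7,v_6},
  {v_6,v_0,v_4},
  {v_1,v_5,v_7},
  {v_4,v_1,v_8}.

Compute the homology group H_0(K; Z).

H_0 ≅ Z.

Order the vertices as v_0 < v_1 < v_2 < v_3 < v_4 < v_5 < v_6 < v_7 < v_8. Listing each simplex with vertices in this order, K has dimension 2 with simplices:

  0-simplices (9): [v_0], [v_1], [v_2], [v_3], [v_4], [v_5], [v_6], [v_7], [v_8]
  1-simplices (27): (27 of them)
  2-simplices (18): (18 of them)

Hence C_0 ≅ Z^9, C_1 ≅ Z^27, C_2 ≅ Z^18.

∂_1: C_1 → C_0 is given by ∂[p,q] = [q] − [p]. For instance
  ∂[v_4,v_7] = [v_7] − [v_4].
As a 9×27 matrix over Z this has rank 8, with invariant factors (1,1,1,1,1,1,1,1).

Boundary ∂_2: C_2 → C_1 acts by ∂[p,q,r] = [q,r] − [p,r] + [p,q]. For instance
  ∂[v_0,v_2,v_3] = [v_2,v_3] − [v_0,v_3] + [v_0,v_2],
  ∂[v_3,v_6,v_8] = [v_6,v_8] − [v_3,v_8] + [v_3,v_6].
The 27×18 boundary matrix has rank 18 and Smith normal form diag(1,1,1,1,1,1,1,1,1,1,1,1,1,1,1,1,1,2).

Now H_k = ker ∂_k / im ∂_{k+1}, so:

  H_0: rank C_0 − rank ∂_1 = 9 − 8 = 1, and the invariant factors of ∂_1 are all 1, so H_0 ≅ Z.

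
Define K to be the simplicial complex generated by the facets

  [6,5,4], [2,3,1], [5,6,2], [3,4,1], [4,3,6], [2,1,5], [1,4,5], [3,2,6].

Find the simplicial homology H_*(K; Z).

H_0 = Z,  H_1 = 0,  H_2 = Z.

We work with the vertex ordering 1 < 2 < 3 < 4 < 5 < 6. The simplices of K, each written with vertices in increasing order, are:

  0-simplices (6): [1], [2], [3], [4], [5], [6]
  1-simplices (12): [1,2], [1,3], [1,4], [1,5], [2,3], [2,5], [2,6], [3,4], [3,6], [4,5], [4,6], [5,6]
  2-simplices (8): [1,2,3], [1,2,5], [1,3,4], [1,4,5], [2,3,6], [2,5,6], [3,4,6], [4,5,6]

so the chain groups are C_0 ≅ Z^6, C_1 ≅ Z^12, C_2 ≅ Z^8.

Boundary ∂_1: C_1 → C_0 sends each edge [p,q] (with p < q) to q − p.
This gives a 6×12 integer matrix of rank 5; reducing to Smith normal form yields diagonal entries (1,1,1,1,1).

The boundary map ∂_2: C_2 → C_1 sends each 2-simplex [p,q,r] to [q,r] − [p,r] + [p,q]. For instance
  ∂[1,4,5] = [4,5] − [1,5] + [1,4],
  ∂[1,2,3] = [2,3] − [1,3] + [1,2].
As a 12×8 matrix over Z this has rank 7, with invariant factors (1,1,1,1,1,1,1).

From H_k ≅ ker(∂_k) / im(∂_{k+1}) we obtain:

  H_0: rank C_0 − rank ∂_1 = 6 − 5 = 1, and the invariant factors of ∂_1 are all 1, so H_0 = Z.
  H_1: rank ker ∂_1 − rank ∂_2 = (12 − 5) − 7 = 0, and the invariant factors of ∂_2 are all 1, so H_1 = 0.
  H_2: rank ker ∂_2 − rank ∂_3 = (8 − 7) − 0 = 1, and there is no ∂_3, so H_2 = Z.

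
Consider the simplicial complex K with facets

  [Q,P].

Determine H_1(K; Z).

Fix the vertex order P < Q and write every simplex with vertices in increasing order. Then dim K = 1 and the simplices of K are:

  0-simplices (2): P, Q
  1-simplices (1): PQ

giving chain groups C_0 ≅ Z^2, C_1 ≅ Z^1.

Boundary ∂_1: C_1 → C_0 maps an edge to its endpoints' difference, ∂[p,q] = q − p.
This gives a 2×1 integer matrix of rank 1; reducing to Smith normal form yields diagonal entries (1).

Now H_k = ker ∂_k / im ∂_{k+1}, so:

  H_1: rank ker ∂_1 − rank ∂_2 = (1 − 1) − 0 = 0, and there is no ∂_2, so H_1 = 0.

H_1 ≅ 0.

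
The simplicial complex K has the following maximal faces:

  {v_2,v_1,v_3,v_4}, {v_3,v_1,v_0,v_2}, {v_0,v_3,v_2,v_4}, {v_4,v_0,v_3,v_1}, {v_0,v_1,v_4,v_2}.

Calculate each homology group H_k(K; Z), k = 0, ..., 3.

Take the total order v_0 < v_1 < v_2 < v_3 < v_4 on the vertex set. Then K (dimension 3) consists of the simplices:

  0-simplices (5): [v_0], [v_1], [v_2], [v_3], [v_4]
  1-simplices (10): [v_0,v_1], [v_0,v_2], [v_0,v_3], [v_0,v_4], [v_1,v_2], [v_1,v_3], [v_1,v_4], [v_2,v_3], [v_2,v_4], [v_3,v_4]
  2-simplices (10): [v_0,v_1,v_2], [v_0,v_1,v_3], [v_0,v_1,v_4], [v_0,v_2,v_3], [v_0,v_2,v_4], [v_0,v_3,v_4], [v_1,v_2,v_3], [v_1,v_2,v_4], [v_1,v_3,v_4], [v_2,v_3,v_4]
  3-simplices (5): [v_0,v_1,v_2,v_3], [v_0,v_1,v_2,v_4], [v_0,v_1,v_3,v_4], [v_0,v_2,v_3,v_4], [v_1,v_2,v_3,v_4]

so the chain groups are C_0 ≅ Z^5, C_1 ≅ Z^10, C_2 ≅ Z^10, C_3 ≅ Z^5.

The boundary map ∂_1: C_1 → C_0 is given by ∂[p,q] = [q] − [p]. For instance
  ∂[v_3,v_4] = [v_4] − [v_3].
The 5×10 boundary matrix has rank 4 and Smith normal form diag(1,1,1,1).

Boundary ∂_2: C_2 → C_1 acts by ∂[p,q,r] = [q,r] − [p,r] + [p,q]. For instance
  ∂[v_0,v_1,v_2] = [v_1,v_2] − [v_0,v_2] + [v_0,v_1],
  ∂[v_1,v_3,v_4] = [v_3,v_4] − [v_1,v_4] + [v_1,v_3].
The resulting 10×10 matrix has rank 6, and its Smith normal form has invariant factors (1,1,1,1,1,1).

The boundary map ∂_3: C_3 → C_2 sends each 3-simplex σ to the alternating sum Σ_i (−1)^i (σ with its i-th vertex removed). For instance
  ∂[v_0,v_1,v_2,v_4] = [v_1,v_2,v_4] − [v_0,v_2,v_4] + [v_0,v_1,v_4] − [v_0,v_1,v_2],
  ∂[v_0,v_1,v_2,v_3] = [v_1,v_2,v_3] − [v_0,v_2,v_3] + [v_0,v_1,v_3] − [v_0,v_1,v_2].
As a 10×5 matrix over Z this has rank 4, with invariant factors (1,1,1,1).

From H_k ≅ ker(∂_k) / im(∂_{k+1}) we obtain:

  H_0: rank C_0 − rank ∂_1 = 5 − 4 = 1, and the invariant factors of ∂_1 are all 1, so H_0 ≅ Z.
  H_1: rank ker ∂_1 − rank ∂_2 = (10 − 4) − 6 = 0, and the invariant factors of ∂_2 are all 1, so H_1 ≅ 0.
  H_2: rank ker ∂_2 − rank ∂_3 = (10 − 6) − 4 = 0, and the invariant factors of ∂_3 are all 1, so H_2 ≅ 0.
  H_3: rank ker ∂_3 − rank ∂_4 = (5 − 4) − 0 = 1, and there is no ∂_4, so H_3 ≅ Z.

As a check, the Euler characteristic is 5 − 10 + 10 − 5 = 0, which agrees with 1 − 0 + 0 − 1 = 0.

H_0 ≅ Z,  H_1 = 0,  H_2 = 0,  H_3 ≅ Z.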